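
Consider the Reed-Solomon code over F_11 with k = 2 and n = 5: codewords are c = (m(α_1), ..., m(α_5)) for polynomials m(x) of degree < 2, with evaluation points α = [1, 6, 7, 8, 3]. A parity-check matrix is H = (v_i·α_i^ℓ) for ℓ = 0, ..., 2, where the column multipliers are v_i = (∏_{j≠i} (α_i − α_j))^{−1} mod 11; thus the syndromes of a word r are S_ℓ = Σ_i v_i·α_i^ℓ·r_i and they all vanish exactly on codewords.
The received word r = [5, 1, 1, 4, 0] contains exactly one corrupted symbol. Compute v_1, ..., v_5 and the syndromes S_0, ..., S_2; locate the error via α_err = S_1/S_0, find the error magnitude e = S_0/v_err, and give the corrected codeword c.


S = (10, 5, 8), error at position 2, error magnitude e = 3, c = [5, 9, 1, 4, 0].

Step 1: column multipliers v_i = (∏_{j≠i}(α_i − α_j))^{−1} mod 11.
  i = 1 (α = 1): (1−6)(1−7)(1−8)(1−3) = (−5)·(−6)·(−7)·(−2) = 420 ≡ 2, so v_1 = 2^{−1} = 6 (mod 11).
  i = 2 (α = 6): (6−1)(6−7)(6−8)(6−3) = 5·(−1)·(−2)·3 = 30 ≡ 8, so v_2 = 8^{−1} = 7 (mod 11).
  i = 3 (α = 7): (7−1)(7−6)(7−8)(7−3) = 6·1·(−1)·4 = −24 ≡ 9, so v_3 = 9^{−1} = 5 (mod 11).
  i = 4 (α = 8): (8−1)(8−6)(8−7)(8−3) = 7·2·1·5 = 70 ≡ 4, so v_4 = 4^{−1} = 3 (mod 11).
  i = 5 (α = 3): (3−1)(3−6)(3−7)(3−8) = 2·(−3)·(−4)·(−5) = −120 ≡ 1, so v_5 = 1^{−1} = 1 (mod 11).
  v = [6, 7, 5, 3, 1].
Step 2: syndromes of r = [5, 1, 1, 4, 0] (all sums mod 11).
  S_0 = Σ v_i r_i = 6·5 + 7·1 + 5·1 + 3·4 + 1·0 = 54 ≡ 10.
  S_1 = Σ v_i α_i r_i = 6·1·5 + 7·6·1 + 5·7·1 + 3·8·4 + 1·3·0 = 203 ≡ 5.
  α_i^2 mod 11 = [1, 3, 5, 9, 9].
  S_2 = Σ v_i α_i^2 r_i = 6·1·5 + 7·3·1 + 5·5·1 + 3·9·4 + 1·9·0 = 184 ≡ 8.
  S = (10, 5, 8) ≠ 0, so r is not a codeword (an error is present).
Step 3: locate the error. For a single error e at position i, S_ℓ = v_i·e·α_i^ℓ, so α_err = S_1/S_0.
  S_0^{−1} = 10^{−1} = 10 (mod 11), so α_err = 5·10 = 50 ≡ 6 = α_2. Error position i = 2.
  Consistency check: S_2/S_1 = 8·9 = 72 ≡ 6 = α_err ✓ (single-error assumption holds).
Step 4: error magnitude e = S_0/v_2 = S_0·∏_{j≠2}(α_2 − α_j) = 10·8 = 80 ≡ 3 (mod 11).
Step 5: correct position 2: c_2 = r_2 − e = 1 − 3 ≡ 9 (mod 11). Hence c = [5, 9, 1, 4, 0].
  Check: interpolating c through the α_i gives m(x) = 2 + 3·x (degree < 2) with m(α_i) = c_i for every i, so c is indeed a codeword.


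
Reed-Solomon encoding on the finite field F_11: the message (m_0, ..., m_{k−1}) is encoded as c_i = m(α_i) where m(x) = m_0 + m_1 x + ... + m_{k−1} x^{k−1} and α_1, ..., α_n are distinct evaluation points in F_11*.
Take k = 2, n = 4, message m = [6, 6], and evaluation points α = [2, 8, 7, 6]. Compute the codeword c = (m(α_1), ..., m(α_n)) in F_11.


c = [7, 10, 4, 9]

Message polynomial: m(x) = 6 + 6·x (mod 11).
For each evaluation point α_i, compute m(α_i) mod 11:
  α_1 = 2: Horner steps 6 → 7, so m(2) = 7.
  α_2 = 8: Horner steps 6 → 10, so m(8) = 10.
  α_3 = 7: Horner steps 6 → 4, so m(7) = 4.
  α_4 = 6: Horner steps 6 → 9, so m(6) = 9.
Codeword c = [7, 10, 4, 9] ∈ F_11^4.


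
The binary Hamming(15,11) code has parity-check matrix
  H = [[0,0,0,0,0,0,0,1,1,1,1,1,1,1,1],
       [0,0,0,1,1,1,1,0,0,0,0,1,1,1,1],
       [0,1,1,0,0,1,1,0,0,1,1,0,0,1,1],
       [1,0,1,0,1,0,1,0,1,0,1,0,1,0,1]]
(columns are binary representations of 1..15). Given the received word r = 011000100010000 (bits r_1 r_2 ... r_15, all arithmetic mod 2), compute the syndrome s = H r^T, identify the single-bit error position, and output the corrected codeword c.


s = (1, 1, 0, 1)^T, error position = 13, corrected codeword c = 011000100010100

Compute s = H r^T mod 2 one row at a time:
  s_1 = 0 + 0 + 0 + 1 + 0 + 0 + 0 + 0 = 1 ≡ 1 (mod 2).
  s_2 = 0 + 0 + 0 + 1 + 0 + 0 + 0 + 0 = 1 ≡ 1 (mod 2).
  s_3 = 1 + 1 + 0 + 1 + 0 + 1 + 0 + 0 = 4 ≡ 0 (mod 2).
  s_4 = 0 + 1 + 0 + 1 + 0 + 1 + 0 + 0 = 3 ≡ 1 (mod 2).
s = (1, 1, 0, 1)^T — this equals column 13 of H (binary 1101), so error is at position 13.
Correct: flip bit 13 of r = 011000100010000 to get c = 011000100010100.


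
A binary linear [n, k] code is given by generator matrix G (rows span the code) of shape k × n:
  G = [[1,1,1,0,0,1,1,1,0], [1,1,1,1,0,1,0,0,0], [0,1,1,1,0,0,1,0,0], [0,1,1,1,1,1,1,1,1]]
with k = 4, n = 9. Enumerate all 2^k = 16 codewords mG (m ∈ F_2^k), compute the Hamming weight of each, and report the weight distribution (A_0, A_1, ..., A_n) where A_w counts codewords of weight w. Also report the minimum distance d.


Weight distribution: A_0 = 1, A_3 = 3, A_4 = 4, A_5 = 4, A_6 = 2, A_7 = 1, A_8 = 1. Minimum distance d = 3.

Enumerate all 2^4 = 16 messages m ∈ F_2^4.
For each, compute codeword c = mG in F_2^9, then tally its weight.
  m = 0000 → c = 000000000, weight = 0.
  m = 1000 → c = 111001110, weight = 6.
  m = 0100 → c = 111101000, weight = 5.
  m = 1100 → c = 000100110, weight = 3.
  m = 0010 → c = 011100100, weight = 4.
  m = 1010 → c = 100101010, weight = 4.
  m = 0110 → c = 100001100, weight = 3.
  m = 1110 → c = 011000010, weight = 3.
  m = 0001 → c = 011111111, weight = 8.
  m = 1001 → c = 100110001, weight = 4.
  m = 0101 → c = 100010111, weight = 5.
  m = 1101 → c = 011011001, weight = 5.
  m = 0011 → c = 000011011, weight = 4.
  m = 1011 → c = 111010101, weight = 6.
  m = 0111 → c = 111110011, weight = 7.
  m = 1111 → c = 000111101, weight = 5.
Tally weights:
  weight 0: 1 codewords.
  weight 3: 3 codewords.
  weight 4: 4 codewords.
  weight 5: 4 codewords.
  weight 6: 2 codewords.
  weight 7: 1 codewords.
  weight 8: 1 codewords.
Minimum distance d = smallest w > 0 with A_w > 0 = 3.
Sanity: Σ A_w = 16 = 2^4 = 16 ✓.


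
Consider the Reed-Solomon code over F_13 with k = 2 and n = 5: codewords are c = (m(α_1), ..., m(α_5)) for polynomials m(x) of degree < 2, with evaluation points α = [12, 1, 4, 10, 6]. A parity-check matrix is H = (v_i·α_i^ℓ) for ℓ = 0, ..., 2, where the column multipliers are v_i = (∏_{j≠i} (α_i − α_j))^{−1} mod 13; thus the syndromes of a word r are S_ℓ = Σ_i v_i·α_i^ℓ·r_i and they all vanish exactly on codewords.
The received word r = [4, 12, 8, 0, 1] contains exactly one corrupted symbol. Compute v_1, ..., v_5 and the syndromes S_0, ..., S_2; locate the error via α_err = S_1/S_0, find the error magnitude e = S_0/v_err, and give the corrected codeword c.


S = (8, 5, 8), error at position 1, error magnitude e = 11, c = [6, 12, 8, 0, 1].

Step 1: column multipliers v_i = (∏_{j≠i}(α_i − α_j))^{−1} mod 13.
  i = 1 (α = 12): (12−1)(12−4)(12−10)(12−6) = 11·8·2·6 = 1056 ≡ 3, so v_1 = 3^{−1} = 9 (mod 13).
  i = 2 (α = 1): (1−12)(1−4)(1−10)(1−6) = (−11)·(−3)·(−9)·(−5) = 1485 ≡ 3, so v_2 = 3^{−1} = 9 (mod 13).
  i = 3 (α = 4): (4−12)(4−1)(4−10)(4−6) = (−8)·3·(−6)·(−2) = −288 ≡ 11, so v_3 = 11^{−1} = 6 (mod 13).
  i = 4 (α = 10): (10−12)(10−1)(10−4)(10−6) = (−2)·9·6·4 = −432 ≡ 10, so v_4 = 10^{−1} = 4 (mod 13).
  i = 5 (α = 6): (6−12)(6−1)(6−4)(6−10) = (−6)·5·2·(−4) = 240 ≡ 6, so v_5 = 6^{−1} = 11 (mod 13).
  v = [9, 9, 6, 4, 11].
Step 2: syndromes of r = [4, 12, 8, 0, 1] (all sums mod 13).
  S_0 = Σ v_i r_i = 9·4 + 9·12 + 6·8 + 4·0 + 11·1 = 203 ≡ 8.
  S_1 = Σ v_i α_i r_i = 9·12·4 + 9·1·12 + 6·4·8 + 4·10·0 + 11·6·1 = 798 ≡ 5.
  α_i^2 mod 13 = [1, 1, 3, 9, 10].
  S_2 = Σ v_i α_i^2 r_i = 9·1·4 + 9·1·12 + 6·3·8 + 4·9·0 + 11·10·1 = 398 ≡ 8.
  S = (8, 5, 8) ≠ 0, so r is not a codeword (an error is present).
Step 3: locate the error. For a single error e at position i, S_ℓ = v_i·e·α_i^ℓ, so α_err = S_1/S_0.
  S_0^{−1} = 8^{−1} = 5 (mod 13), so α_err = 5·5 = 25 ≡ 12 = α_1. Error position i = 1.
  Consistency check: S_2/S_1 = 8·8 = 64 ≡ 12 = α_err ✓ (single-error assumption holds).
Step 4: error magnitude e = S_0/v_1 = S_0·∏_{j≠1}(α_1 − α_j) = 8·3 = 24 ≡ 11 (mod 13).
Step 5: correct position 1: c_1 = r_1 − e = 4 − 11 ≡ 6 (mod 13). Hence c = [6, 12, 8, 0, 1].
  Check: interpolating c through the α_i gives m(x) = 9 + 3·x (degree < 2) with m(α_i) = c_i for every i, so c is indeed a codeword.


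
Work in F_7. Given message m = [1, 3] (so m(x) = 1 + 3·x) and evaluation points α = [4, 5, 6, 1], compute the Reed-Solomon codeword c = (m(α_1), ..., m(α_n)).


c = [6, 2, 5, 4]

Message polynomial: m(x) = 1 + 3·x (mod 7).
For each evaluation point α_i, compute m(α_i) mod 7:
  α_1 = 4: Horner steps 3 → 6, so m(4) = 6.
  α_2 = 5: Horner steps 3 → 2, so m(5) = 2.
  α_3 = 6: Horner steps 3 → 5, so m(6) = 5.
  α_4 = 1: Horner steps 3 → 4, so m(1) = 4.
Codeword c = [6, 2, 5, 4] ∈ F_7^4.


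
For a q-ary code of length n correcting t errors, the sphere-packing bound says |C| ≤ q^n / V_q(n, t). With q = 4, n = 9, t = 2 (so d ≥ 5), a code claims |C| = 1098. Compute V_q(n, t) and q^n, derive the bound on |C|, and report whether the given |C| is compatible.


V_q(n, t) = 352, q^n = 262144, Hamming bound = 744, |C| = 1098 > bound (violated).

Step 1: Compute V_q(n, t) = Σ_{j=0}^2 C(n, j) (q−1)^j.
  j = 0: C(9,0)·(3)^0 = 1·1 = 1.
  j = 1: C(9,1)·(3)^1 = 9·3 = 27.
  j = 2: C(9,2)·(3)^2 = 36·9 = 324.
  V_q(n, t) = 1 + 27 + 324 = 352.
Step 2: q^n = 4^9 = 262144.
Step 3: Hamming bound ⌊q^n / V_q(n,t)⌋ = ⌊262144/352⌋ = 744.
Step 4: Compare |C| = 1098 to 744: violated.
The claimed |C| lies above the Hamming bound, so no 4-ary code of length 9 with d ≥ 5 can have 1098 codewords.


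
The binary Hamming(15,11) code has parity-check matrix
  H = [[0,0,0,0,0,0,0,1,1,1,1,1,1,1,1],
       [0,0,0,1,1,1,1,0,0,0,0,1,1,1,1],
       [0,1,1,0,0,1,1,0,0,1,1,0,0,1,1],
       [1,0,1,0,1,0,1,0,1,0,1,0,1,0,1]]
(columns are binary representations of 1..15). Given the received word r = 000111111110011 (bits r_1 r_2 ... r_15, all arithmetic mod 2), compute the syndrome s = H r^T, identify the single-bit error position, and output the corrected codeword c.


s = (0, 0, 0, 1)^T, error position = 1, corrected codeword c = 100111111110011

Compute s = H r^T mod 2 one row at a time:
  s_1 = 1 + 1 + 1 + 1 + 0 + 0 + 1 + 1 = 6 ≡ 0 (mod 2).
  s_2 = 1 + 1 + 1 + 1 + 0 + 0 + 1 + 1 = 6 ≡ 0 (mod 2).
  s_3 = 0 + 0 + 1 + 1 + 1 + 1 + 1 + 1 = 6 ≡ 0 (mod 2).
  s_4 = 0 + 0 + 1 + 1 + 1 + 1 + 0 + 1 = 5 ≡ 1 (mod 2).
s = (0, 0, 0, 1)^T — this equals column 1 of H (binary 0001), so error is at position 1.
Correct: flip bit 1 of r = 000111111110011 to get c = 100111111110011.


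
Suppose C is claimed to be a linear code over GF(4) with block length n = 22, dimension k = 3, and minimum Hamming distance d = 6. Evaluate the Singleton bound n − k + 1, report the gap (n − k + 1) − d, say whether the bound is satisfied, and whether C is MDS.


Singleton RHS = n − k + 1 = 20, slack = 14, bound satisfied, not MDS.

Singleton bound: d ≤ n − k + 1.
Here n = 22, k = 3, so n − k + 1 = 20.
Given d = 6, check d ≤ 20: YES.
Slack = (n − k + 1) − d = 14.
The code is NOT MDS (slack = 14 > 0).
Description: the claimed parameters are [22, 3, 6]_4; such a code would be non-MDS.


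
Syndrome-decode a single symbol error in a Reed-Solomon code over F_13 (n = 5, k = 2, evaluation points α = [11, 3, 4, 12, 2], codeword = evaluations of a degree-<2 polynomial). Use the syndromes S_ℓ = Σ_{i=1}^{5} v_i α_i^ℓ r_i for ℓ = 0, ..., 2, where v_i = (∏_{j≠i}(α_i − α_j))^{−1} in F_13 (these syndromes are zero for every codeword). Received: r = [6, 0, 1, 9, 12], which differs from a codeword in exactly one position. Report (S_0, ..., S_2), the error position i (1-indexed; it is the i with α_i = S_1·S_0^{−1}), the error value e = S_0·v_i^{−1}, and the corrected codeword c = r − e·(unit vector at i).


S = (8, 10, 6), error at position 1, error magnitude e = 11, c = [8, 0, 1, 9, 12].

Step 1: column multipliers v_i = (∏_{j≠i}(α_i − α_j))^{−1} mod 13.
  i = 1 (α = 11): (11−3)(11−4)(11−12)(11−2) = 8·7·(−1)·9 = −504 ≡ 3, so v_1 = 3^{−1} = 9 (mod 13).
  i = 2 (α = 3): (3−11)(3−4)(3−12)(3−2) = (−8)·(−1)·(−9)·1 = −72 ≡ 6, so v_2 = 6^{−1} = 11 (mod 13).
  i = 3 (α = 4): (4−11)(4−3)(4−12)(4−2) = (−7)·1·(−8)·2 = 112 ≡ 8, so v_3 = 8^{−1} = 5 (mod 13).
  i = 4 (α = 12): (12−11)(12−3)(12−4)(12−2) = 1·9·8·10 = 720 ≡ 5, so v_4 = 5^{−1} = 8 (mod 13).
  i = 5 (α = 2): (2−11)(2−3)(2−4)(2−12) = (−9)·(−1)·(−2)·(−10) = 180 ≡ 11, so v_5 = 11^{−1} = 6 (mod 13).
  v = [9, 11, 5, 8, 6].
Step 2: syndromes of r = [6, 0, 1, 9, 12] (all sums mod 13).
  S_0 = Σ v_i r_i = 9·6 + 11·0 + 5·1 + 8·9 + 6·12 = 203 ≡ 8.
  S_1 = Σ v_i α_i r_i = 9·11·6 + 11·3·0 + 5·4·1 + 8·12·9 + 6·2·12 = 1622 ≡ 10.
  α_i^2 mod 13 = [4, 9, 3, 1, 4].
  S_2 = Σ v_i α_i^2 r_i = 9·4·6 + 11·9·0 + 5·3·1 + 8·1·9 + 6·4·12 = 591 ≡ 6.
  S = (8, 10, 6) ≠ 0, so r is not a codeword (an error is present).
Step 3: locate the error. For a single error e at position i, S_ℓ = v_i·e·α_i^ℓ, so α_err = S_1/S_0.
  S_0^{−1} = 8^{−1} = 5 (mod 13), so α_err = 10·5 = 50 ≡ 11 = α_1. Error position i = 1.
  Consistency check: S_2/S_1 = 6·4 = 24 ≡ 11 = α_err ✓ (single-error assumption holds).
Step 4: error magnitude e = S_0/v_1 = S_0·∏_{j≠1}(α_1 − α_j) = 8·3 = 24 ≡ 11 (mod 13).
Step 5: correct position 1: c_1 = r_1 − e = 6 − 11 ≡ 8 (mod 13). Hence c = [8, 0, 1, 9, 12].
  Check: interpolating c through the α_i gives m(x) = 10 + 1·x (degree < 2) with m(α_i) = c_i for every i, so c is indeed a codeword.


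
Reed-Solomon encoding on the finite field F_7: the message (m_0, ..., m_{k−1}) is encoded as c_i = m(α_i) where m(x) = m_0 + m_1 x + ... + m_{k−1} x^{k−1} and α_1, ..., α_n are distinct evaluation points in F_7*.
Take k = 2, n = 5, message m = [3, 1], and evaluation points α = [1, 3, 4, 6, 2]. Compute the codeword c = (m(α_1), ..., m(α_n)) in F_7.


c = [4, 6, 0, 2, 5]

Message polynomial: m(x) = 3 + 1·x (mod 7).
For each evaluation point α_i, compute m(α_i) mod 7:
  α_1 = 1: Horner steps 1 → 4, so m(1) = 4.
  α_2 = 3: Horner steps 1 → 6, so m(3) = 6.
  α_3 = 4: Horner steps 1 → 0, so m(4) = 0.
  α_4 = 6: Horner steps 1 → 2, so m(6) = 2.
  α_5 = 2: Horner steps 1 → 5, so m(2) = 5.
Codeword c = [4, 6, 0, 2, 5] ∈ F_7^5.


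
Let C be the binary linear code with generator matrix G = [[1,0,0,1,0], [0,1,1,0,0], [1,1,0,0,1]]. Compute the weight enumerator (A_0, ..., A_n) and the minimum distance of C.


Weight distribution: A_0 = 1, A_2 = 2, A_3 = 4, A_4 = 1. Minimum distance d = 2.

Enumerate all 2^3 = 8 messages m ∈ F_2^3.
For each, compute codeword c = mG in F_2^5, then tally its weight.
  m = 000 → c = 00000, weight = 0.
  m = 100 → c = 10010, weight = 2.
  m = 010 → c = 01100, weight = 2.
  m = 110 → c = 11110, weight = 4.
  m = 001 → c = 11001, weight = 3.
  m = 101 → c = 01011, weight = 3.
  m = 011 → c = 10101, weight = 3.
  m = 111 → c = 00111, weight = 3.
Tally weights:
  weight 0: 1 codewords.
  weight 2: 2 codewords.
  weight 3: 4 codewords.
  weight 4: 1 codewords.
Minimum distance d = smallest w > 0 with A_w > 0 = 2.
Sanity: Σ A_w = 8 = 2^3 = 8 ✓.


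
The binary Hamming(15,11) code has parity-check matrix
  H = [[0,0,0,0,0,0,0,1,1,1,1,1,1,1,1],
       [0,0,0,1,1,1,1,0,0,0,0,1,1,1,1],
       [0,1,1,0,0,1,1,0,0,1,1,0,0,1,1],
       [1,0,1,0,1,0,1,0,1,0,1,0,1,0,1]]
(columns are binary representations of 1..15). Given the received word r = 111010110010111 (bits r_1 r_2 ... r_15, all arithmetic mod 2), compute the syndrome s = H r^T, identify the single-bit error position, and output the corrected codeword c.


s = (1, 1, 0, 1)^T, error position = 13, corrected codeword c = 111010110010011

Compute s = H r^T mod 2 one row at a time:
  s_1 = 1 + 0 + 0 + 1 + 0 + 1 + 1 + 1 = 5 ≡ 1 (mod 2).
  s_2 = 0 + 1 + 0 + 1 + 0 + 1 + 1 + 1 = 5 ≡ 1 (mod 2).
  s_3 = 1 + 1 + 0 + 1 + 0 + 1 + 1 + 1 = 6 ≡ 0 (mod 2).
  s_4 = 1 + 1 + 1 + 1 + 0 + 1 + 1 + 1 = 7 ≡ 1 (mod 2).
s = (1, 1, 0, 1)^T — this equals column 13 of H (binary 1101), so error is at position 13.
Correct: flip bit 13 of r = 111010110010111 to get c = 111010110010011.


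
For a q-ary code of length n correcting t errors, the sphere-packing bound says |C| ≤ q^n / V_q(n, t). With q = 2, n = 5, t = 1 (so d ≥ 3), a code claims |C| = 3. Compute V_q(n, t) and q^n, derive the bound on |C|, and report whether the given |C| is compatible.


V_q(n, t) = 6, q^n = 32, Hamming bound = 5, |C| = 3 ≤ bound (satisfied).

Step 1: Compute V_q(n, t) = Σ_{j=0}^1 C(n, j) (q−1)^j.
  j = 0: C(5,0)·(1)^0 = 1·1 = 1.
  j = 1: C(5,1)·(1)^1 = 5·1 = 5.
  V_q(n, t) = 1 + 5 = 6.
Step 2: q^n = 2^5 = 32.
Step 3: Hamming bound ⌊q^n / V_q(n,t)⌋ = ⌊32/6⌋ = 5.
Step 4: Compare |C| = 3 to 5: satisfied.
The claimed |C| lies below the Hamming bound.


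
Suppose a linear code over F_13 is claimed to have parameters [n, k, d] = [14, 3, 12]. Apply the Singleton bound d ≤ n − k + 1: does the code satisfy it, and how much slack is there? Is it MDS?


Singleton RHS = n − k + 1 = 12, slack = 0, bound satisfied, MDS.

Singleton bound: d ≤ n − k + 1.
Here n = 14, k = 3, so n − k + 1 = 12.
Given d = 12, check d ≤ 12: YES.
Slack = (n − k + 1) − d = 0.
The code is MDS (slack = 0).
Description: the claimed parameters are [14, 3, 12]_13; such a code would be MDS (meets Singleton bound).


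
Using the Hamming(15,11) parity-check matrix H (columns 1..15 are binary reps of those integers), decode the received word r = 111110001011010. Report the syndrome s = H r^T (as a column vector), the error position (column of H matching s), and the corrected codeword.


s = (0, 0, 0, 1)^T, error position = 1, corrected codeword c = 011110001011010

Compute s = H r^T mod 2 one row at a time:
  s_1 = 0 + 1 + 0 + 1 + 1 + 0 + 1 + 0 = 4 ≡ 0 (mod 2).
  s_2 = 1 + 1 + 0 + 0 + 1 + 0 + 1 + 0 = 4 ≡ 0 (mod 2).
  s_3 = 1 + 1 + 0 + 0 + 0 + 1 + 1 + 0 = 4 ≡ 0 (mod 2).
  s_4 = 1 + 1 + 1 + 0 + 1 + 1 + 0 + 0 = 5 ≡ 1 (mod 2).
s = (0, 0, 0, 1)^T — this equals column 1 of H (binary 0001), so error is at position 1.
Correct: flip bit 1 of r = 111110001011010 to get c = 011110001011010.


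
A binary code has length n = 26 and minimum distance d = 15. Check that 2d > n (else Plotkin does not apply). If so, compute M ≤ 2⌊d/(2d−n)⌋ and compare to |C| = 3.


Plotkin bound M ≤ 6; given |C| = 3 ≤ bound (satisfied).

Check applicability: 2d = 30, n = 26.
2d − n = 4 > 0, so Plotkin applies.
Compute d/(2d−n) = 15/4 ≈ 3.7500.
⌊d/(2d−n)⌋ = 3.
Plotkin bound: M ≤ 2·3 = 6.
Given |C| = 3, check: satisfied.
This |C| is below the Plotkin bound.


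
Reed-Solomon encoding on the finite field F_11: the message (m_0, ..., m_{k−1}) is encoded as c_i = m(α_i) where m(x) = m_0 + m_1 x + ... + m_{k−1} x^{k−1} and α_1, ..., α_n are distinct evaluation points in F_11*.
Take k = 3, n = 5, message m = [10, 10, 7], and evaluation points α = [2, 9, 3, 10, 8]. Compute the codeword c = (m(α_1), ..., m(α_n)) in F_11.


c = [3, 7, 4, 7, 10]

Message polynomial: m(x) = 10 + 10·x + 7·x^2 (mod 11).
For each evaluation point α_i, compute m(α_i) mod 11:
  α_1 = 2: Horner steps 7 → 2 → 3, so m(2) = 3.
  α_2 = 9: Horner steps 7 → 7 → 7, so m(9) = 7.
  α_3 = 3: Horner steps 7 → 9 → 4, so m(3) = 4.
  α_4 = 10: Horner steps 7 → 3 → 7, so m(10) = 7.
  α_5 = 8: Horner steps 7 → 0 → 10, so m(8) = 10.
Codeword c = [3, 7, 4, 7, 10] ∈ F_11^5.


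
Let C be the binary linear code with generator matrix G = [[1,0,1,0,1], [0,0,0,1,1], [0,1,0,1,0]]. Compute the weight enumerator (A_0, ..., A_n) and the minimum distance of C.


Weight distribution: A_0 = 1, A_2 = 3, A_3 = 3, A_5 = 1. Minimum distance d = 2.

Enumerate all 2^3 = 8 messages m ∈ F_2^3.
For each, compute codeword c = mG in F_2^5, then tally its weight.
  m = 000 → c = 00000, weight = 0.
  m = 100 → c = 10101, weight = 3.
  m = 010 → c = 00011, weight = 2.
  m = 110 → c = 10110, weight = 3.
  m = 001 → c = 01010, weight = 2.
  m = 101 → c = 11111, weight = 5.
  m = 011 → c = 01001, weight = 2.
  m = 111 → c = 11100, weight = 3.
Tally weights:
  weight 0: 1 codewords.
  weight 2: 3 codewords.
  weight 3: 3 codewords.
  weight 5: 1 codewords.
Minimum distance d = smallest w > 0 with A_w > 0 = 2.
Sanity: Σ A_w = 8 = 2^3 = 8 ✓.


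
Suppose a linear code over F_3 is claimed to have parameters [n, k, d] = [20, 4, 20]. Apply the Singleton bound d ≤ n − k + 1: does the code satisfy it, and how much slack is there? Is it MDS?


Singleton RHS = n − k + 1 = 17, slack = -3, bound violated (no such code; not MDS).

Singleton bound: d ≤ n − k + 1.
Here n = 20, k = 4, so n − k + 1 = 17.
Given d = 20, check d ≤ 17: NO.
Slack = (n − k + 1) − d = -3.
The slack is negative: d = 20 exceeds n − k + 1 = 17 by 3, so the Singleton bound is violated and no linear [20, 4, 20]_3 code can exist. In particular it is not MDS (MDS requires d = n − k + 1 exactly).
Description: the claimed parameters are [20, 4, 20]_3; such a code would be impossible (violates the Singleton bound).


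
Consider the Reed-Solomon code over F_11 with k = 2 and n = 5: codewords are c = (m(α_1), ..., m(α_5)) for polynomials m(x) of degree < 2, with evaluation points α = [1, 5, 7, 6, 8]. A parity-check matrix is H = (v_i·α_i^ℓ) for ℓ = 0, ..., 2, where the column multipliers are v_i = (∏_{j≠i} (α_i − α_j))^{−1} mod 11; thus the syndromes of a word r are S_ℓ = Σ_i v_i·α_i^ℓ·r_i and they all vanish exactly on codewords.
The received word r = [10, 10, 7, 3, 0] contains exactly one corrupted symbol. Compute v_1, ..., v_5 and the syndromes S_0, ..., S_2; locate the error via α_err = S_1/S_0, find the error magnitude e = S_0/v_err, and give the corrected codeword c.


S = (4, 4, 4), error at position 1, error magnitude e = 5, c = [5, 10, 7, 3, 0].

Step 1: column multipliers v_i = (∏_{j≠i}(α_i − α_j))^{−1} mod 11.
  i = 1 (α = 1): (1−5)(1−7)(1−6)(1−8) = (−4)·(−6)·(−5)·(−7) = 840 ≡ 4, so v_1 = 4^{−1} = 3 (mod 11).
  i = 2 (α = 5): (5−1)(5−7)(5−6)(5−8) = 4·(−2)·(−1)·(−3) = −24 ≡ 9, so v_2 = 9^{−1} = 5 (mod 11).
  i = 3 (α = 7): (7−1)(7−5)(7−6)(7−8) = 6·2·1·(−1) = −12 ≡ 10, so v_3 = 10^{−1} = 10 (mod 11).
  i = 4 (α = 6): (6−1)(6−5)(6−7)(6−8) = 5·1·(−1)·(−2) = 10 ≡ 10, so v_4 = 10^{−1} = 10 (mod 11).
  i = 5 (α = 8): (8−1)(8−5)(8−7)(8−6) = 7·3·1·2 = 42 ≡ 9, so v_5 = 9^{−1} = 5 (mod 11).
  v = [3, 5, 10, 10, 5].
Step 2: syndromes of r = [10, 10, 7, 3, 0] (all sums mod 11).
  S_0 = Σ v_i r_i = 3·10 + 5·10 + 10·7 + 10·3 + 5·0 = 180 ≡ 4.
  S_1 = Σ v_i α_i r_i = 3·1·10 + 5·5·10 + 10·7·7 + 10·6·3 + 5·8·0 = 950 ≡ 4.
  α_i^2 mod 11 = [1, 3, 5, 3, 9].
  S_2 = Σ v_i α_i^2 r_i = 3·1·10 + 5·3·10 + 10·5·7 + 10·3·3 + 5·9·0 = 620 ≡ 4.
  S = (4, 4, 4) ≠ 0, so r is not a codeword (an error is present).
Step 3: locate the error. For a single error e at position i, S_ℓ = v_i·e·α_i^ℓ, so α_err = S_1/S_0.
  S_0^{−1} = 4^{−1} = 3 (mod 11), so α_err = 4·3 = 12 ≡ 1 = α_1. Error position i = 1.
  Consistency check: S_2/S_1 = 4·3 = 12 ≡ 1 = α_err ✓ (single-error assumption holds).
Step 4: error magnitude e = S_0/v_1 = S_0·∏_{j≠1}(α_1 − α_j) = 4·4 = 16 ≡ 5 (mod 11).
Step 5: correct position 1: c_1 = r_1 − e = 10 − 5 ≡ 5 (mod 11). Hence c = [5, 10, 7, 3, 0].
  Check: interpolating c through the α_i gives m(x) = 1 + 4·x (degree < 2) with m(α_i) = c_i for every i, so c is indeed a codeword.


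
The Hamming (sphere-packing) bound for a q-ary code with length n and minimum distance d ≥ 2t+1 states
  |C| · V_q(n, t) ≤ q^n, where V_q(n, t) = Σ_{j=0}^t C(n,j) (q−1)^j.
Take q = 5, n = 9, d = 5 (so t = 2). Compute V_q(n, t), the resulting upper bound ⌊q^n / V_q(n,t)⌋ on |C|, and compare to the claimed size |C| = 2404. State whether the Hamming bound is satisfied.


V_q(n, t) = 613, q^n = 1953125, Hamming bound = 3186, |C| = 2404 ≤ bound (satisfied).

Step 1: Compute V_q(n, t) = Σ_{j=0}^2 C(n, j) (q−1)^j.
  j = 0: C(9,0)·(4)^0 = 1·1 = 1.
  j = 1: C(9,1)·(4)^1 = 9·4 = 36.
  j = 2: C(9,2)·(4)^2 = 36·16 = 576.
  V_q(n, t) = 1 + 36 + 576 = 613.
Step 2: q^n = 5^9 = 1953125.
Step 3: Hamming bound ⌊q^n / V_q(n,t)⌋ = ⌊1953125/613⌋ = 3186.
Step 4: Compare |C| = 2404 to 3186: satisfied.
The claimed |C| lies below the Hamming bound.


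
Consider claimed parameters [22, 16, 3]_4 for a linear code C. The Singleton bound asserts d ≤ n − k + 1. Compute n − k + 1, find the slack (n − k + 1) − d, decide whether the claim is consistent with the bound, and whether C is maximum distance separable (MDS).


Singleton RHS = n − k + 1 = 7, slack = 4, bound satisfied, not MDS.

Singleton bound: d ≤ n − k + 1.
Here n = 22, k = 16, so n − k + 1 = 7.
Given d = 3, check d ≤ 7: YES.
Slack = (n − k + 1) − d = 4.
The code is NOT MDS (slack = 4 > 0).
Description: the claimed parameters are [22, 16, 3]_4; such a code would be non-MDS.


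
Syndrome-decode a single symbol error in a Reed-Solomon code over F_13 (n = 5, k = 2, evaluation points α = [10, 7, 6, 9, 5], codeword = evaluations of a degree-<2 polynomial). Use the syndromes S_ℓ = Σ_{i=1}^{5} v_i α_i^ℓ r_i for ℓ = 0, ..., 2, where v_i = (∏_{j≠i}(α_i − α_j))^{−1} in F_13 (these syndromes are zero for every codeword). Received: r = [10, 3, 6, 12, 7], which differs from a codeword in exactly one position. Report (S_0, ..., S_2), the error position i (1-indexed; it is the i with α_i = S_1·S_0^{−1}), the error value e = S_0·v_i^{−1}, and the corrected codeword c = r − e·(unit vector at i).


S = (1, 6, 10), error at position 3, error magnitude e = 1, c = [10, 3, 5, 12, 7].

Step 1: column multipliers v_i = (∏_{j≠i}(α_i − α_j))^{−1} mod 13.
  i = 1 (α = 10): (10−7)(10−6)(10−9)(10−5) = 3·4·1·5 = 60 ≡ 8, so v_1 = 8^{−1} = 5 (mod 13).
  i = 2 (α = 7): (7−10)(7−6)(7−9)(7−5) = (−3)·1·(−2)·2 = 12 ≡ 12, so v_2 = 12^{−1} = 12 (mod 13).
  i = 3 (α = 6): (6−10)(6−7)(6−9)(6−5) = (−4)·(−1)·(−3)·1 = −12 ≡ 1, so v_3 = 1^{−1} = 1 (mod 13).
  i = 4 (α = 9): (9−10)(9−7)(9−6)(9−5) = (−1)·2·3·4 = −24 ≡ 2, so v_4 = 2^{−1} = 7 (mod 13).
  i = 5 (α = 5): (5−10)(5−7)(5−6)(5−9) = (−5)·(−2)·(−1)·(−4) = 40 ≡ 1, so v_5 = 1^{−1} = 1 (mod 13).
  v = [5, 12, 1, 7, 1].
Step 2: syndromes of r = [10, 3, 6, 12, 7] (all sums mod 13).
  S_0 = Σ v_i r_i = 5·10 + 12·3 + 1·6 + 7·12 + 1·7 = 183 ≡ 1.
  S_1 = Σ v_i α_i r_i = 5·10·10 + 12·7·3 + 1·6·6 + 7·9·12 + 1·5·7 = 1579 ≡ 6.
  α_i^2 mod 13 = [9, 10, 10, 3, 12].
  S_2 = Σ v_i α_i^2 r_i = 5·9·10 + 12·10·3 + 1·10·6 + 7·3·12 + 1·12·7 = 1206 ≡ 10.
  S = (1, 6, 10) ≠ 0, so r is not a codeword (an error is present).
Step 3: locate the error. For a single error e at position i, S_ℓ = v_i·e·α_i^ℓ, so α_err = S_1/S_0.
  S_0^{−1} = 1^{−1} = 1 (mod 13), so α_err = 6·1 = 6 ≡ 6 = α_3. Error position i = 3.
  Consistency check: S_2/S_1 = 10·11 = 110 ≡ 6 = α_err ✓ (single-error assumption holds).
Step 4: error magnitude e = S_0/v_3 = S_0·∏_{j≠3}(α_3 − α_j) = 1·1 = 1 ≡ 1 (mod 13).
Step 5: correct position 3: c_3 = r_3 − e = 6 − 1 ≡ 5 (mod 13). Hence c = [10, 3, 5, 12, 7].
  Check: interpolating c through the α_i gives m(x) = 4 + 11·x (degree < 2) with m(α_i) = c_i for every i, so c is indeed a codeword.


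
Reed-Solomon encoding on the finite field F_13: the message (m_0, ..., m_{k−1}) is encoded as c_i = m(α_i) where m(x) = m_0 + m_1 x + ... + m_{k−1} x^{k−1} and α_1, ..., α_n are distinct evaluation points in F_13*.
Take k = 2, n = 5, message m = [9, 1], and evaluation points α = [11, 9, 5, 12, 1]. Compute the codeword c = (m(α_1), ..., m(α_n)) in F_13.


c = [7, 5, 1, 8, 10]

Message polynomial: m(x) = 9 + 1·x (mod 13).
For each evaluation point α_i, compute m(α_i) mod 13:
  α_1 = 11: Horner steps 1 → 7, so m(11) = 7.
  α_2 = 9: Horner steps 1 → 5, so m(9) = 5.
  α_3 = 5: Horner steps 1 → 1, so m(5) = 1.
  α_4 = 12: Horner steps 1 → 8, so m(12) = 8.
  α_5 = 1: Horner steps 1 → 10, so m(1) = 10.
Codeword c = [7, 5, 1, 8, 10] ∈ F_13^5.


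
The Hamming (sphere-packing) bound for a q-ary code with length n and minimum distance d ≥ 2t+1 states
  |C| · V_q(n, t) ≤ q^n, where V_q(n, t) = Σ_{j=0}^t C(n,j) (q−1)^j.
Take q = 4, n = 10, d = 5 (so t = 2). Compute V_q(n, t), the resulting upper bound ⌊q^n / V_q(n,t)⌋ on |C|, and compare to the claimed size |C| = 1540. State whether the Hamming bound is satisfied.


V_q(n, t) = 436, q^n = 1048576, Hamming bound = 2404, |C| = 1540 ≤ bound (satisfied).

Step 1: Compute V_q(n, t) = Σ_{j=0}^2 C(n, j) (q−1)^j.
  j = 0: C(10,0)·(3)^0 = 1·1 = 1.
  j = 1: C(10,1)·(3)^1 = 10·3 = 30.
  j = 2: C(10,2)·(3)^2 = 45·9 = 405.
  V_q(n, t) = 1 + 30 + 405 = 436.
Step 2: q^n = 4^10 = 1048576.
Step 3: Hamming bound ⌊q^n / V_q(n,t)⌋ = ⌊1048576/436⌋ = 2404.
Step 4: Compare |C| = 1540 to 2404: satisfied.
The claimed |C| lies below the Hamming bound.


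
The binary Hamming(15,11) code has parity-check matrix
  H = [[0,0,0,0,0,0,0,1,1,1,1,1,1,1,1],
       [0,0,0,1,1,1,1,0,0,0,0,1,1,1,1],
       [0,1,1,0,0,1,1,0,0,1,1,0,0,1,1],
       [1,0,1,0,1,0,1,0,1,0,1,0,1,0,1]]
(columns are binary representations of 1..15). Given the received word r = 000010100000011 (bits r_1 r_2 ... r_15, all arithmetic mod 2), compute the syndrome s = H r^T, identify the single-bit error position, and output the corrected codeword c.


s = (0, 0, 1, 1)^T, error position = 3, corrected codeword c = 001010100000011

Compute s = H r^T mod 2 one row at a time:
  s_1 = 0 + 0 + 0 + 0 + 0 + 0 + 1 + 1 = 2 ≡ 0 (mod 2).
  s_2 = 0 + 1 + 0 + 1 + 0 + 0 + 1 + 1 = 4 ≡ 0 (mod 2).
  s_3 = 0 + 0 + 0 + 1 + 0 + 0 + 1 + 1 = 3 ≡ 1 (mod 2).
  s_4 = 0 + 0 + 1 + 1 + 0 + 0 + 0 + 1 = 3 ≡ 1 (mod 2).
s = (0, 0, 1, 1)^T — this equals column 3 of H (binary 0011), so error is at position 3.
Correct: flip bit 3 of r = 000010100000011 to get c = 001010100000011.


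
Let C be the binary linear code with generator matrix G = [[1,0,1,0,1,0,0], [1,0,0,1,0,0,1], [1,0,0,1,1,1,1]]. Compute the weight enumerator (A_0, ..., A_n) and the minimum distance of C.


Weight distribution: A_0 = 1, A_2 = 1, A_3 = 3, A_4 = 2, A_5 = 1. Minimum distance d = 2.

Enumerate all 2^3 = 8 messages m ∈ F_2^3.
For each, compute codeword c = mG in F_2^7, then tally its weight.
  m = 000 → c = 0000000, weight = 0.
  m = 100 → c = 1010100, weight = 3.
  m = 010 → c = 1001001, weight = 3.
  m = 110 → c = 0011101, weight = 4.
  m = 001 → c = 1001111, weight = 5.
  m = 101 → c = 0011011, weight = 4.
  m = 011 → c = 0000110, weight = 2.
  m = 111 → c = 1010010, weight = 3.
Tally weights:
  weight 0: 1 codewords.
  weight 2: 1 codewords.
  weight 3: 3 codewords.
  weight 4: 2 codewords.
  weight 5: 1 codewords.
Minimum distance d = smallest w > 0 with A_w > 0 = 2.
Sanity: Σ A_w = 8 = 2^3 = 8 ✓.


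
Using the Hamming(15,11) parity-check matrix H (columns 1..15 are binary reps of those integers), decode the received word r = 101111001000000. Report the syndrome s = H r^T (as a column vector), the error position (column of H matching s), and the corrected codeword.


s = (1, 1, 0, 0)^T, error position = 12, corrected codeword c = 101111001001000

Compute s = H r^T mod 2 one row at a time:
  s_1 = 0 + 1 + 0 + 0 + 0 + 0 + 0 + 0 = 1 ≡ 1 (mod 2).
  s_2 = 1 + 1 + 1 + 0 + 0 + 0 + 0 + 0 = 3 ≡ 1 (mod 2).
  s_3 = 0 + 1 + 1 + 0 + 0 + 0 + 0 + 0 = 2 ≡ 0 (mod 2).
  s_4 = 1 + 1 + 1 + 0 + 1 + 0 + 0 + 0 = 4 ≡ 0 (mod 2).
s = (1, 1, 0, 0)^T — this equals column 12 of H (binary 1100), so error is at position 12.
Correct: flip bit 12 of r = 101111001000000 to get c = 101111001001000.


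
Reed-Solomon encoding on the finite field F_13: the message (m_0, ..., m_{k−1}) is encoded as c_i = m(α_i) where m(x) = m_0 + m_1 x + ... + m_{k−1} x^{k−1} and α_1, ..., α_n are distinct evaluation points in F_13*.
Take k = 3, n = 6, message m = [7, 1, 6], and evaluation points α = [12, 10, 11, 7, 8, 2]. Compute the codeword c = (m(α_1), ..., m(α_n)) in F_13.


c = [12, 6, 3, 9, 9, 7]

Message polynomial: m(x) = 7 + 1·x + 6·x^2 (mod 13).
For each evaluation point α_i, compute m(α_i) mod 13:
  α_1 = 12: Horner steps 6 → 8 → 12, so m(12) = 12.
  α_2 = 10: Horner steps 6 → 9 → 6, so m(10) = 6.
  α_3 = 11: Horner steps 6 → 2 → 3, so m(11) = 3.
  α_4 = 7: Horner steps 6 → 4 → 9, so m(7) = 9.
  α_5 = 8: Horner steps 6 → 10 → 9, so m(8) = 9.
  α_6 = 2: Horner steps 6 → 0 → 7, so m(2) = 7.
Codeword c = [12, 6, 3, 9, 9, 7] ∈ F_13^6.


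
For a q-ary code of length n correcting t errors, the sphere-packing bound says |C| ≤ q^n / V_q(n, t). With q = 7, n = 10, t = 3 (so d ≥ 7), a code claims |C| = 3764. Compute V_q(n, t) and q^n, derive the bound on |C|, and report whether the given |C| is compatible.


V_q(n, t) = 27601, q^n = 282475249, Hamming bound = 10234, |C| = 3764 ≤ bound (satisfied).

Step 1: Compute V_q(n, t) = Σ_{j=0}^3 C(n, j) (q−1)^j.
  j = 0: C(10,0)·(6)^0 = 1·1 = 1.
  j = 1: C(10,1)·(6)^1 = 10·6 = 60.
  j = 2: C(10,2)·(6)^2 = 45·36 = 1620.
  j = 3: C(10,3)·(6)^3 = 120·216 = 25920.
  V_q(n, t) = 1 + 60 + 1620 + 25920 = 27601.
Step 2: q^n = 7^10 = 282475249.
Step 3: Hamming bound ⌊q^n / V_q(n,t)⌋ = ⌊282475249/27601⌋ = 10234.
Step 4: Compare |C| = 3764 to 10234: satisfied.
The claimed |C| lies below the Hamming bound.


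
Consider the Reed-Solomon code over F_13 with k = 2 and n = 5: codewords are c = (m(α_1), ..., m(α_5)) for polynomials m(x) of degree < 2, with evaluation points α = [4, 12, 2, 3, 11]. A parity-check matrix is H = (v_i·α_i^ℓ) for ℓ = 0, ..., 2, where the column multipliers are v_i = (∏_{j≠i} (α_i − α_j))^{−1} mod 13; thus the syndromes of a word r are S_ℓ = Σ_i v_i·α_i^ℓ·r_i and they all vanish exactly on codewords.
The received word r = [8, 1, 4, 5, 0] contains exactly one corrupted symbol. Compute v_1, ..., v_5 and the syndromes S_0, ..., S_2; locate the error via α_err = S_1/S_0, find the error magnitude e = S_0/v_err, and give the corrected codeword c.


S = (10, 1, 4), error at position 1, error magnitude e = 2, c = [6, 1, 4, 5, 0].

Step 1: column multipliers v_i = (∏_{j≠i}(α_i − α_j))^{−1} mod 13.
  i = 1 (α = 4): (4−12)(4−2)(4−3)(4−11) = (−8)·2·1·(−7) = 112 ≡ 8, so v_1 = 8^{−1} = 5 (mod 13).
  i = 2 (α = 12): (12−4)(12−2)(12−3)(12−11) = 8·10·9·1 = 720 ≡ 5, so v_2 = 5^{−1} = 8 (mod 13).
  i = 3 (α = 2): (2−4)(2−12)(2−3)(2−11) = (−2)·(−10)·(−1)·(−9) = 180 ≡ 11, so v_3 = 11^{−1} = 6 (mod 13).
  i = 4 (α = 3): (3−4)(3−12)(3−2)(3−11) = (−1)·(−9)·1·(−8) = −72 ≡ 6, so v_4 = 6^{−1} = 11 (mod 13).
  i = 5 (α = 11): (11−4)(11−12)(11−2)(11−3) = 7·(−1)·9·8 = −504 ≡ 3, so v_5 = 3^{−1} = 9 (mod 13).
  v = [5, 8, 6, 11, 9].
Step 2: syndromes of r = [8, 1, 4, 5, 0] (all sums mod 13).
  S_0 = Σ v_i r_i = 5·8 + 8·1 + 6·4 + 11·5 + 9·0 = 127 ≡ 10.
  S_1 = Σ v_i α_i r_i = 5·4·8 + 8·12·1 + 6·2·4 + 11·3·5 + 9·11·0 = 469 ≡ 1.
  α_i^2 mod 13 = [3, 1, 4, 9, 4].
  S_2 = Σ v_i α_i^2 r_i = 5·3·8 + 8·1·1 + 6·4·4 + 11·9·5 + 9·4·0 = 719 ≡ 4.
  S = (10, 1, 4) ≠ 0, so r is not a codeword (an error is present).
Step 3: locate the error. For a single error e at position i, S_ℓ = v_i·e·α_i^ℓ, so α_err = S_1/S_0.
  S_0^{−1} = 10^{−1} = 4 (mod 13), so α_err = 1·4 = 4 ≡ 4 = α_1. Error position i = 1.
  Consistency check: S_2/S_1 = 4·1 = 4 ≡ 4 = α_err ✓ (single-error assumption holds).
Step 4: error magnitude e = S_0/v_1 = S_0·∏_{j≠1}(α_1 − α_j) = 10·8 = 80 ≡ 2 (mod 13).
Step 5: correct position 1: c_1 = r_1 − e = 8 − 2 ≡ 6 (mod 13). Hence c = [6, 1, 4, 5, 0].
  Check: interpolating c through the α_i gives m(x) = 2 + 1·x (degree < 2) with m(α_i) = c_i for every i, so c is indeed a codeword.


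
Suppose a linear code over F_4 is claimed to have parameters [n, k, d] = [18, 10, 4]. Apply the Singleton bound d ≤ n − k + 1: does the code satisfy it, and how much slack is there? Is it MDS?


Singleton RHS = n − k + 1 = 9, slack = 5, bound satisfied, not MDS.

Singleton bound: d ≤ n − k + 1.
Here n = 18, k = 10, so n − k + 1 = 9.
Given d = 4, check d ≤ 9: YES.
Slack = (n − k + 1) − d = 5.
The code is NOT MDS (slack = 5 > 0).
Description: the claimed parameters are [18, 10, 4]_4; such a code would be non-MDS.


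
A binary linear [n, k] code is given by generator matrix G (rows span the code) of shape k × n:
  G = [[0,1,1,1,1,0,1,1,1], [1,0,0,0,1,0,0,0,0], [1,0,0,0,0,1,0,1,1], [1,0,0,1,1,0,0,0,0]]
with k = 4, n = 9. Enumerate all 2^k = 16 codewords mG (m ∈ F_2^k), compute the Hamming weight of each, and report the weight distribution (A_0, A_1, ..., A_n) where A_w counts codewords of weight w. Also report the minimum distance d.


Weight distribution: A_0 = 1, A_1 = 1, A_2 = 1, A_3 = 1, A_4 = 3, A_5 = 3, A_6 = 3, A_7 = 3. Minimum distance d = 1.

Enumerate all 2^4 = 16 messages m ∈ F_2^4.
For each, compute codeword c = mG in F_2^9, then tally its weight.
  m = 0000 → c = 000000000, weight = 0.
  m = 1000 → c = 011110111, weight = 7.
  m = 0100 → c = 100010000, weight = 2.
  m = 1100 → c = 111100111, weight = 7.
  m = 0010 → c = 100001011, weight = 4.
  m = 1010 → c = 111111100, weight = 7.
  m = 0110 → c = 000011011, weight = 4.
  m = 1110 → c = 011101100, weight = 5.
  m = 0001 → c = 100110000, weight = 3.
  m = 1001 → c = 111000111, weight = 6.
  m = 0101 → c = 000100000, weight = 1.
  m = 1101 → c = 011010111, weight = 6.
  m = 0011 → c = 000111011, weight = 5.
  m = 1011 → c = 011001100, weight = 4.
  m = 0111 → c = 100101011, weight = 5.
  m = 1111 → c = 111011100, weight = 6.
Tally weights:
  weight 0: 1 codewords.
  weight 1: 1 codewords.
  weight 2: 1 codewords.
  weight 3: 1 codewords.
  weight 4: 3 codewords.
  weight 5: 3 codewords.
  weight 6: 3 codewords.
  weight 7: 3 codewords.
Minimum distance d = smallest w > 0 with A_w > 0 = 1.
Sanity: Σ A_w = 16 = 2^4 = 16 ✓.


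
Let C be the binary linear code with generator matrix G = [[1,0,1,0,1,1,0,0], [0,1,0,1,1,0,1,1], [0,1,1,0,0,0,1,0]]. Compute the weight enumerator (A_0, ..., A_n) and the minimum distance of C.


Weight distribution: A_0 = 1, A_3 = 1, A_4 = 3, A_5 = 2, A_7 = 1. Minimum distance d = 3.

Enumerate all 2^3 = 8 messages m ∈ F_2^3.
For each, compute codeword c = mG in F_2^8, then tally its weight.
  m = 000 → c = 00000000, weight = 0.
  m = 100 → c = 10101100, weight = 4.
  m = 010 → c = 01011011, weight = 5.
  m = 110 → c = 11110111, weight = 7.
  m = 001 → c = 01100010, weight = 3.
  m = 101 → c = 11001110, weight = 5.
  m = 011 → c = 00111001, weight = 4.
  m = 111 → c = 10010101, weight = 4.
Tally weights:
  weight 0: 1 codewords.
  weight 3: 1 codewords.
  weight 4: 3 codewords.
  weight 5: 2 codewords.
  weight 7: 1 codewords.
Minimum distance d = smallest w > 0 with A_w > 0 = 3.
Sanity: Σ A_w = 8 = 2^3 = 8 ✓.


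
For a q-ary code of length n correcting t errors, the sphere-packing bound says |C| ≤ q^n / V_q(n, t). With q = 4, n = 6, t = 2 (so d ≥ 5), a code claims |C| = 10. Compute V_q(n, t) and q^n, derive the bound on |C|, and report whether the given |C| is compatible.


V_q(n, t) = 154, q^n = 4096, Hamming bound = 26, |C| = 10 ≤ bound (satisfied).

Step 1: Compute V_q(n, t) = Σ_{j=0}^2 C(n, j) (q−1)^j.
  j = 0: C(6,0)·(3)^0 = 1·1 = 1.
  j = 1: C(6,1)·(3)^1 = 6·3 = 18.
  j = 2: C(6,2)·(3)^2 = 15·9 = 135.
  V_q(n, t) = 1 + 18 + 135 = 154.
Step 2: q^n = 4^6 = 4096.
Step 3: Hamming bound ⌊q^n / V_q(n,t)⌋ = ⌊4096/154⌋ = 26.
Step 4: Compare |C| = 10 to 26: satisfied.
The claimed |C| lies below the Hamming bound.


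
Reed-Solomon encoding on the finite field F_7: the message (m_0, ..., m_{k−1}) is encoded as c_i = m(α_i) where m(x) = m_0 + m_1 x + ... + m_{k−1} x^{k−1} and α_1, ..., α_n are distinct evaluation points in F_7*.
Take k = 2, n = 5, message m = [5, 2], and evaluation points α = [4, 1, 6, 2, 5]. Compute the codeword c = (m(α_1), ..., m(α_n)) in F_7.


c = [6, 0, 3, 2, 1]

Message polynomial: m(x) = 5 + 2·x (mod 7).
For each evaluation point α_i, compute m(α_i) mod 7:
  α_1 = 4: Horner steps 2 → 6, so m(4) = 6.
  α_2 = 1: Horner steps 2 → 0, so m(1) = 0.
  α_3 = 6: Horner steps 2 → 3, so m(6) = 3.
  α_4 = 2: Horner steps 2 → 2, so m(2) = 2.
  α_5 = 5: Horner steps 2 → 1, so m(5) = 1.
Codeword c = [6, 0, 3, 2, 1] ∈ F_7^5.
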